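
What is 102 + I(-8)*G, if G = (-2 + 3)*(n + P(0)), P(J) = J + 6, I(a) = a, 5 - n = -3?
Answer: -10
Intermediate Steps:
n = 8 (n = 5 - 1*(-3) = 5 + 3 = 8)
P(J) = 6 + J
G = 14 (G = (-2 + 3)*(8 + (6 + 0)) = 1*(8 + 6) = 1*14 = 14)
102 + I(-8)*G = 102 - 8*14 = 102 - 112 = -10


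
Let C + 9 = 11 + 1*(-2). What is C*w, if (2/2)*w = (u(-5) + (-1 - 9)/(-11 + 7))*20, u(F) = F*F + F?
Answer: 0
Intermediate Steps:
u(F) = F + F**2 (u(F) = F**2 + F = F + F**2)
w = 450 (w = (-5*(1 - 5) + (-1 - 9)/(-11 + 7))*20 = (-5*(-4) - 10/(-4))*20 = (20 - 10*(-1/4))*20 = (20 + 5/2)*20 = (45/2)*20 = 450)
C = 0 (C = -9 + (11 + 1*(-2)) = -9 + (11 - 2) = -9 + 9 = 0)
C*w = 0*450 = 0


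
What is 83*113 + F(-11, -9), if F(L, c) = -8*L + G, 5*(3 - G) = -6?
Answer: 47356/5 ≈ 9471.2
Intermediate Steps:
G = 21/5 (G = 3 - ⅕*(-6) = 3 + 6/5 = 21/5 ≈ 4.2000)
F(L, c) = 21/5 - 8*L (F(L, c) = -8*L + 21/5 = 21/5 - 8*L)
83*113 + F(-11, -9) = 83*113 + (21/5 - 8*(-11)) = 9379 + (21/5 + 88) = 9379 + 461/5 = 47356/5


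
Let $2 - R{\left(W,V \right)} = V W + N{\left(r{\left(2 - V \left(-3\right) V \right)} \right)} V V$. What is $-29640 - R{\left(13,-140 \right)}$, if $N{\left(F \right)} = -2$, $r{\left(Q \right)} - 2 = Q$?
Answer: $-70662$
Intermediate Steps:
$r{\left(Q \right)} = 2 + Q$
$R{\left(W,V \right)} = 2 + 2 V^{2} - V W$ ($R{\left(W,V \right)} = 2 - \left(V W + - 2 V V\right) = 2 - \left(V W - 2 V^{2}\right) = 2 - \left(- 2 V^{2} + V W\right) = 2 + \left(2 V^{2} - V W\right) = 2 + 2 V^{2} - V W$)
$-29640 - R{\left(13,-140 \right)} = -29640 - \left(2 + 2 \left(-140\right)^{2} - \left(-140\right) 13\right) = -29640 - \left(2 + 2 \cdot 19600 + 1820\right) = -29640 - \left(2 + 39200 + 1820\right) = -29640 - 41022 = -70662$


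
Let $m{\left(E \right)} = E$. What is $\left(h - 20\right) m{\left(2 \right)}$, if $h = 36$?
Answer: $32$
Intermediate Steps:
$\left(h - 20\right) m{\left(2 \right)} = \left(36 - 20\right) 2 = 16 \cdot 2 = 32$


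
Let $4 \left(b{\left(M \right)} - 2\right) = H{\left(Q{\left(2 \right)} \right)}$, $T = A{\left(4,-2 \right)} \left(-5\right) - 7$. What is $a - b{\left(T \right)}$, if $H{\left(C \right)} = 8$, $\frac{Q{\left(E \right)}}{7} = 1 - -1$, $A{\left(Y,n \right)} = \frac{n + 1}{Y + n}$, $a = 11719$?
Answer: $11715$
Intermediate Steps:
$A{\left(Y,n \right)} = \frac{1 + n}{Y + n}$
$Q{\left(E \right)} = 14$ ($Q{\left(E \right)} = 7 \left(1 - -1\right) = 7 \left(1 + 1\right) = 7 \cdot 2 = 14$)
$T = - \frac{9}{2}$ ($T = \frac{1 - 2}{4 - 2} \left(-5\right) - 7 = \frac{1}{2} \left(-1\right) \left(-5\right) - 7 = \left(- \frac{1}{2}\right) \left(-5\right) - 7 = \frac{5}{2} - 7 = - \frac{9}{2} \approx -4.5$)
$b{\left(M \right)} = 4$ ($b{\left(M \right)} = 2 + \frac{1}{4} \cdot 8 = 2 + 2 = 4$)
$a - b{\left(T \right)} = 11719 - 4 = 11715$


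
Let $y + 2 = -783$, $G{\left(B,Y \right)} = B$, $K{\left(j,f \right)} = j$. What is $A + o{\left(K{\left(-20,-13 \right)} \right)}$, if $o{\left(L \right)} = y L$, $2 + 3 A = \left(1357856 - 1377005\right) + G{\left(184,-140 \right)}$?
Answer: $\frac{28133}{3} \approx 9377.7$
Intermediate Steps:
$A = - \frac{18967}{3}$ ($A = - \frac{2}{3} + \frac{\left(1357856 - 1377005\right) + 184}{3} = - \frac{2}{3} + \frac{-19149 + 184}{3} = - \frac{2}{3} + \frac{1}{3} \left(-18965\right) = - \frac{2}{3} - \frac{18965}{3} = - \frac{18967}{3} \approx -6322.3$)
$y = -785$ ($y = -2 - 783 = -785$)
$o{\left(L \right)} = - 785 L$
$A + o{\left(K{\left(-20,-13 \right)} \right)} = - \frac{18967}{3} - -15700 = - \frac{18967}{3} + 15700 = \frac{28133}{3}$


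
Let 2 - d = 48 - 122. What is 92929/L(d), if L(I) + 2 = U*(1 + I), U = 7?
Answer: 92929/537 ≈ 173.05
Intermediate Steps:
d = 76 (d = 2 - (48 - 122) = 2 - 1*(-74) = 2 + 74 = 76)
L(I) = 5 + 7*I (L(I) = -2 + 7*(1 + I) = -2 + (7 + 7*I) = 5 + 7*I)
92929/L(d) = 92929/(5 + 7*76) = 92929/(5 + 532) = 92929/537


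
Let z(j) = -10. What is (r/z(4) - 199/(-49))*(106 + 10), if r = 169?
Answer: -364878/245 ≈ -1489.3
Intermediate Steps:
(r/z(4) - 199/(-49))*(106 + 10) = (169/(-10) - 199/(-49))*(106 + 10) = (169*(-⅒) - 199*(-1/49))*116 = (-169/10 + 199/49)*116 = -6291/490*116 = -364878/245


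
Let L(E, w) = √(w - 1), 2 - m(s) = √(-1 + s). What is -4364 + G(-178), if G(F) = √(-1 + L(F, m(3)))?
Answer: -4364 + √(-1 + √(1 - √2)) ≈ -4363.7 + 1.0462*I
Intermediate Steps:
m(s) = 2 - √(-1 + s)
L(E, w) = √(-1 + w)
G(F) = √(-1 + √(1 - √2)) (G(F) = √(-1 + √(-1 + (2 - √(-1 + 3)))) = √(-1 + √(-1 + (2 - √2))) = √(-1 + √(1 - √2)))
-4364 + G(-178) = -4364 + √(-1 + √(1 - √2))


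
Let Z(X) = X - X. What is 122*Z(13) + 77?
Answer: 77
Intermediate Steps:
Z(X) = 0
122*Z(13) + 77 = 122*0 + 77 = 0 + 77 = 77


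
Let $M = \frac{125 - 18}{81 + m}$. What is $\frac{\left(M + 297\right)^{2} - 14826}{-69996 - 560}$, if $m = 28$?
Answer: $- \frac{14174237}{13520578} \approx -1.0483$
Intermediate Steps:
$M = \frac{107}{109}$ ($M = \frac{125 - 18}{81 + 28} = \frac{107}{109} \approx 0.98165$)
$\frac{\left(M + 297\right)^{2} - 14826}{-69996 - 560} = \frac{\left(\frac{107}{109} + 297\right)^{2} - 14826}{-69996 - 560} = \frac{\left(\frac{32480}{109}\right)^{2} - 14826}{-70556} = \left(\frac{1054950400}{11881} - 14826\right) \left(- \frac{1}{70556}\right) = \frac{878802694}{11881} \left(- \frac{1}{70556}\right) = - \frac{14174237}{13520578}$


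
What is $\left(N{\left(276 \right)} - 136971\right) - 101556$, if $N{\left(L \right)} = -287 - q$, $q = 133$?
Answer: $-238947$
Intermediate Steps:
$N{\left(L \right)} = -420$ ($N{\left(L \right)} = -287 - 133 = -420$)
$\left(N{\left(276 \right)} - 136971\right) - 101556 = \left(-420 - 136971\right) - 101556 = -137391 - 101556 = -238947$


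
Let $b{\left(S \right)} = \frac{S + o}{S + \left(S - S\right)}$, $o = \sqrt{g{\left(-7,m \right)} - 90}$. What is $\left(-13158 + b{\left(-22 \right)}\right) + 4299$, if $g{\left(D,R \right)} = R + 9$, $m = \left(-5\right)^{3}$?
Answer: $-8858 - \frac{i \sqrt{206}}{22} \approx -8858.0 - 0.6524 i$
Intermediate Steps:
$m = -125$
$g{\left(D,R \right)} = 9 + R$
$o = i \sqrt{206}$ ($o = \sqrt{\left(9 - 125\right) - 90} = \sqrt{-116 - 90} = \sqrt{-206} = i \sqrt{206} \approx 14.353 i$)
$b{\left(S \right)} = \frac{S + i \sqrt{206}}{S}$ ($b{\left(S \right)} = \frac{S + i \sqrt{206}}{S + \left(S - S\right)} = \frac{S + i \sqrt{206}}{S + 0} = \frac{S + i \sqrt{206}}{S}$)
$\left(-13158 + b{\left(-22 \right)}\right) + 4299 = \left(-13158 + \frac{-22 + i \sqrt{206}}{-22}\right) + 4299 = \left(-13158 - \frac{-22 + i \sqrt{206}}{22}\right) + 4299 = \left(-13158 + \left(1 - \frac{i \sqrt{206}}{22}\right)\right) + 4299 = \left(-13157 - \frac{i \sqrt{206}}{22}\right) + 4299 = -8858 - \frac{i \sqrt{206}}{22}$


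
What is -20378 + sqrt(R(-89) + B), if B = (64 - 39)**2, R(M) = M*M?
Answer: -20378 + sqrt(8546) ≈ -20286.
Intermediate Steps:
R(M) = M**2
B = 625 (B = 25**2 = 625)
-20378 + sqrt(R(-89) + B) = -20378 + sqrt((-89)**2 + 625) = -20378 + sqrt(7921 + 625) = -20378 + sqrt(8546)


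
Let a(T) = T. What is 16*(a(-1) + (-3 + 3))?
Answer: -16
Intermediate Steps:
16*(a(-1) + (-3 + 3)) = 16*(-1 + (-3 + 3)) = 16*(-1 + 0) = 16*(-1) = -16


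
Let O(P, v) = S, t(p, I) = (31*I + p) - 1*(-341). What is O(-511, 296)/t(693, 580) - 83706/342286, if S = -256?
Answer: -59971825/232436643 ≈ -0.25801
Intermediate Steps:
t(p, I) = 341 + p + 31*I (t(p, I) = (p + 31*I) + 341 = 341 + p + 31*I)
O(P, v) = -256
O(-511, 296)/t(693, 580) - 83706/342286 = -256/(341 + 693 + 31*580) - 83706/342286 = -256/(341 + 693 + 17980) - 83706*1/342286 = -256/19014 - 5979/24449 = -256*1/19014 - 5979/24449 = -128/9507 - 5979/24449 = -59971825/232436643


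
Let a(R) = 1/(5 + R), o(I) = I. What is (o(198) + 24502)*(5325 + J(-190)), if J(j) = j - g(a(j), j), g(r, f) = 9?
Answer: 126612200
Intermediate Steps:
J(j) = -9 + j (J(j) = j - 1*9 = j - 9 = -9 + j)
(o(198) + 24502)*(5325 + J(-190)) = (198 + 24502)*(5325 + (-9 - 190)) = 24700*(5325 - 199) = 24700*5126 = 126612200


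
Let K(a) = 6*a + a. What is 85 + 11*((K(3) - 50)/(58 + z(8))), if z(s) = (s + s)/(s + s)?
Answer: 4696/59 ≈ 79.593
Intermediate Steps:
K(a) = 7*a
z(s) = 1 (z(s) = (2*s)/((2*s)) = (2*s)*(1/(2*s)) = 1)
85 + 11*((K(3) - 50)/(58 + z(8))) = 85 + 11*((7*3 - 50)/(58 + 1)) = 85 + 11*((21 - 50)/59) = 85 + 11*(-29*1/59) = 85 + 11*(-29/59) = 85 - 319/59 = 4696/59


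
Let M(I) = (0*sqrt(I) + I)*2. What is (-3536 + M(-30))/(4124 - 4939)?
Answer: 3596/815 ≈ 4.4123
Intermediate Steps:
M(I) = 2*I (M(I) = (0 + I)*2 = I*2 = 2*I)
(-3536 + M(-30))/(4124 - 4939) = (-3536 + 2*(-30))/(4124 - 4939) = (-3536 - 60)/(-815) = -3596*(-1/815) = 3596/815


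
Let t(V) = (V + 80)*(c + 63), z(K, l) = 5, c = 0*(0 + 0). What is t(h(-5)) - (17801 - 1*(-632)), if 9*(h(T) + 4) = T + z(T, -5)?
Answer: -13645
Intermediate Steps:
c = 0 (c = 0*0 = 0)
h(T) = -31/9 + T/9 (h(T) = -4 + (T + 5)/9 = -4 + (5 + T)/9 = -4 + (5/9 + T/9) = -31/9 + T/9)
t(V) = 5040 + 63*V (t(V) = (V + 80)*(0 + 63) = (80 + V)*63 = 5040 + 63*V)
t(h(-5)) - (17801 - 1*(-632)) = (5040 + 63*(-31/9 + (⅑)*(-5))) - (17801 - 1*(-632)) = (5040 + 63*(-31/9 - 5/9)) - (17801 + 632) = (5040 + 63*(-4)) - 1*18433 = (5040 - 252) - 18433 = 4788 - 18433 = -13645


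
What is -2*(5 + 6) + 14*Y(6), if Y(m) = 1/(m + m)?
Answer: -125/6 ≈ -20.833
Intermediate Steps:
Y(m) = 1/(2*m)
-2*(5 + 6) + 14*Y(6) = -2*(5 + 6) + 14*((½)/6) = -2*11 + 14*((½)*(⅙)) = -22 + 14*(1/12) = -22 + 7/6 = -125/6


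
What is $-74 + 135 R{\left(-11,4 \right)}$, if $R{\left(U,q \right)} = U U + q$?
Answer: $16801$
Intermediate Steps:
$R{\left(U,q \right)} = q + U^{2}$ ($R{\left(U,q \right)} = U^{2} + q = q + U^{2}$)
$-74 + 135 R{\left(-11,4 \right)} = -74 + 135 \left(4 + \left(-11\right)^{2}\right) = -74 + 135 \left(4 + 121\right) = -74 + 135 \cdot 125 = -74 + 16875 = 16801$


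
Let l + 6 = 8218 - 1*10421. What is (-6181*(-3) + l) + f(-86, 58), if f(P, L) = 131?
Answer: 16465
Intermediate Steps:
l = -2209 (l = -6 + (8218 - 1*10421) = -6 + (8218 - 10421) = -6 - 2203 = -2209)
(-6181*(-3) + l) + f(-86, 58) = (-6181*(-3) - 2209) + 131 = (18543 - 2209) + 131 = 16334 + 131 = 16465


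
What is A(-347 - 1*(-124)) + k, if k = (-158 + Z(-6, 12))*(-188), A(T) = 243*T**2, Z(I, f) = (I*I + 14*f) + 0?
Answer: 12075499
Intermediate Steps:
Z(I, f) = I**2 + 14*f (Z(I, f) = (I**2 + 14*f) + 0 = I**2 + 14*f)
k = -8648 (k = (-158 + ((-6)**2 + 14*12))*(-188) = (-158 + (36 + 168))*(-188) = (-158 + 204)*(-188) = 46*(-188) = -8648)
A(-347 - 1*(-124)) + k = 243*(-347 - 1*(-124))**2 - 8648 = 243*(-347 + 124)**2 - 8648 = 243*(-223)**2 - 8648 = 243*49729 - 8648 = 12084147 - 8648 = 12075499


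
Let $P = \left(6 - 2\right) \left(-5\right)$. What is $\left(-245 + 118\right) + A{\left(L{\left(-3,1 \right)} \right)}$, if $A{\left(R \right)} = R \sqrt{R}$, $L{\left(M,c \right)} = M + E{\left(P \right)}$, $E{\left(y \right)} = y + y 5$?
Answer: $-127 - 123 i \sqrt{123} \approx -127.0 - 1364.1 i$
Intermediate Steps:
$P = -20$ ($P = 4 \left(-5\right) = -20$)
$E{\left(y \right)} = 6 y$ ($E{\left(y \right)} = y + 5 y = 6 y$)
$L{\left(M,c \right)} = -120 + M$ ($L{\left(M,c \right)} = M + 6 \left(-20\right) = M - 120 = -120 + M$)
$A{\left(R \right)} = R^{\frac{3}{2}}$
$\left(-245 + 118\right) + A{\left(L{\left(-3,1 \right)} \right)} = \left(-245 + 118\right) + \left(-120 - 3\right)^{\frac{3}{2}} = -127 + \left(-123\right)^{\frac{3}{2}} = -127 - 123 i \sqrt{123}$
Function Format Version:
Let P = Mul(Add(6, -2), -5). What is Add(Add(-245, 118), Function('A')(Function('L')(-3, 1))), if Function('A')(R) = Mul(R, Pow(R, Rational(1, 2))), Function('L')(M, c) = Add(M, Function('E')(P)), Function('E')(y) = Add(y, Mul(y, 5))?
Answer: Add(-127, Mul(-123, I, Pow(123, Rational(1, 2)))) ≈ Add(-127.00, Mul(-1364.1, I))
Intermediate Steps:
P = -20 (P = Mul(4, -5) = -20)
Function('E')(y) = Mul(6, y) (Function('E')(y) = Add(y, Mul(5, y)) = Mul(6, y))
Function('L')(M, c) = Add(-120, M) (Function('L')(M, c) = Add(M, Mul(6, -20)) = Add(M, -120) = Add(-120, M))
Function('A')(R) = Pow(R, Rational(3, 2))
Add(Add(-245, 118), Function('A')(Function('L')(-3, 1))) = Add(Add(-245, 118), Pow(Add(-120, -3), Rational(3, 2))) = Add(-127, Pow(-123, Rational(3, 2))) = Add(-127, Mul(-123, I, Pow(123, Rational(1, 2))))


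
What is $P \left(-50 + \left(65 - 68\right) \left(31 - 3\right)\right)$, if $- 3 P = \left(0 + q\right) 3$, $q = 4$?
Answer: $536$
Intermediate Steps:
$P = -4$ ($P = - \frac{\left(0 + 4\right) 3}{3} = - \frac{4 \cdot 3}{3} = \left(- \frac{1}{3}\right) 12 = -4$)
$P \left(-50 + \left(65 - 68\right) \left(31 - 3\right)\right) = - 4 \left(-50 + \left(65 - 68\right) \left(31 - 3\right)\right) = - 4 \left(-50 - 84\right) = \left(-4\right) \left(-134\right) = 536$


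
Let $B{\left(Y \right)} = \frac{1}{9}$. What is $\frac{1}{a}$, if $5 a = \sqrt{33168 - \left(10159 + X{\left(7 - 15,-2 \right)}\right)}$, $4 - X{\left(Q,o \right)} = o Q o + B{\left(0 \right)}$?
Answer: $\frac{15 \sqrt{206758}}{206758} \approx 0.032988$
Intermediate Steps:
$B{\left(Y \right)} = \frac{1}{9}$
$X{\left(Q,o \right)} = \frac{35}{9} - Q o^{2}$ ($X{\left(Q,o \right)} = 4 - \left(o Q o + \frac{1}{9}\right) = 4 - \left(Q o o + \frac{1}{9}\right) = 4 - \left(Q o^{2} + \frac{1}{9}\right) = 4 - \left(\frac{1}{9} + Q o^{2}\right) = \frac{35}{9} - Q o^{2}$)
$a = \frac{\sqrt{206758}}{15}$ ($a = \frac{\sqrt{33168 - \left(\frac{91466}{9} - \left(7 - 15\right) \left(-2\right)^{2}\right)}}{5} = \frac{\sqrt{33168 - \left(\frac{91466}{9} - \left(7 - 15\right) 4\right)}}{5} = \frac{\sqrt{33168 - \left(\frac{91466}{9} - \left(-8\right) 4\right)}}{5} = \frac{\sqrt{33168 - \frac{91754}{9}}}{5} = \frac{\sqrt{\frac{206758}{9}}}{5} = \frac{\frac{1}{3} \sqrt{206758}}{5} = \frac{\sqrt{206758}}{15} \approx 30.314$)
$\frac{1}{a} = \frac{1}{\frac{1}{15} \sqrt{206758}} = \frac{15 \sqrt{206758}}{206758}$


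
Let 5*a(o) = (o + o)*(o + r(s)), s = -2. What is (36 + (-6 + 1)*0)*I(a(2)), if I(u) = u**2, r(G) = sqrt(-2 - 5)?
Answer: -1728/25 + 2304*I*sqrt(7)/25 ≈ -69.12 + 243.83*I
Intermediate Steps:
r(G) = I*sqrt(7) (r(G) = sqrt(-7) = I*sqrt(7))
a(o) = 2*o*(o + I*sqrt(7))/5 (a(o) = ((o + o)*(o + I*sqrt(7)))/5 = ((2*o)*(o + I*sqrt(7)))/5 = (2*o*(o + I*sqrt(7)))/5 = 2*o*(o + I*sqrt(7))/5)
(36 + (-6 + 1)*0)*I(a(2)) = (36 + (-6 + 1)*0)*((2/5)*2*(2 + I*sqrt(7)))**2 = (36 - 5*0)*(8/5 + 4*I*sqrt(7)/5)**2 = (36 + 0)*(8/5 + 4*I*sqrt(7)/5)**2 = 36*(8/5 + 4*I*sqrt(7)/5)**2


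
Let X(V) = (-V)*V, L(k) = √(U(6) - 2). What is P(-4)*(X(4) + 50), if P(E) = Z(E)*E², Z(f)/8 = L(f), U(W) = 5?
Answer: 4352*√3 ≈ 7537.9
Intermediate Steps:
L(k) = √3 (L(k) = √(5 - 2) = √3)
Z(f) = 8*√3
X(V) = -V²
P(E) = 8*√3*E² (P(E) = (8*√3)*E² = 8*√3*E²)
P(-4)*(X(4) + 50) = (8*√3*(-4)²)*(-1*4² + 50) = (8*√3*16)*(-1*16 + 50) = (128*√3)*(-16 + 50) = (128*√3)*34 = 4352*√3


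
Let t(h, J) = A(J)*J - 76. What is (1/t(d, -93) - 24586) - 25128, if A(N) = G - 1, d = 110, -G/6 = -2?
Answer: -54635687/1099 ≈ -49714.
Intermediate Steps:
G = 12 (G = -6*(-2) = 12)
A(N) = 11 (A(N) = 12 - 1 = 11)
t(h, J) = -76 + 11*J (t(h, J) = 11*J - 76 = -76 + 11*J)
(1/t(d, -93) - 24586) - 25128 = (1/(-76 + 11*(-93)) - 24586) - 25128 = (1/(-76 - 1023) - 24586) - 25128 = (1/(-1099) - 24586) - 25128 = (-1/1099 - 24586) - 25128 = -27020015/1099 - 25128 = -54635687/1099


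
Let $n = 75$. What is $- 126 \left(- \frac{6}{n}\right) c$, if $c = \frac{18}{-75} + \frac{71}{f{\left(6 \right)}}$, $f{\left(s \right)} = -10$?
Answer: $- \frac{46242}{625} \approx -73.987$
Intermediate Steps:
$c = - \frac{367}{50}$ ($c = \frac{18}{-75} + \frac{71}{-10} = 18 \left(- \frac{1}{75}\right) + 71 \left(- \frac{1}{10}\right) = - \frac{6}{25} - \frac{71}{10} = - \frac{367}{50} \approx -7.34$)
$- 126 \left(- \frac{6}{n}\right) c = - 126 \left(- \frac{6}{75}\right) \left(- \frac{367}{50}\right) = - 126 \left(\left(-6\right) \frac{1}{75}\right) \left(- \frac{367}{50}\right) = \left(-126\right) \left(- \frac{2}{25}\right) \left(- \frac{367}{50}\right) = \frac{252}{25} \left(- \frac{367}{50}\right) = - \frac{46242}{625}$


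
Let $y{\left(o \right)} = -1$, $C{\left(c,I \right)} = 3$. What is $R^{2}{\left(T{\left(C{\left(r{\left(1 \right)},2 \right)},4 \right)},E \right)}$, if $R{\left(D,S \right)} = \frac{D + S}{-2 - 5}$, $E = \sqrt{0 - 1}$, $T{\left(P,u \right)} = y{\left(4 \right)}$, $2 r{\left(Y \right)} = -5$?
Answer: $\frac{\left(1 - i\right)^{2}}{49} \approx - 0.040816 i$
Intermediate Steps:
$r{\left(Y \right)} = - \frac{5}{2}$ ($r{\left(Y \right)} = \frac{1}{2} \left(-5\right) = - \frac{5}{2}$)
$T{\left(P,u \right)} = -1$
$E = i$ ($E = \sqrt{-1} = i \approx 1.0 i$)
$R{\left(D,S \right)} = - \frac{D}{7} - \frac{S}{7}$ ($R{\left(D,S \right)} = \frac{D + S}{-7} = \left(D + S\right) \left(- \frac{1}{7}\right) = - \frac{D}{7} - \frac{S}{7}$)
$R^{2}{\left(T{\left(C{\left(r{\left(1 \right)},2 \right)},4 \right)},E \right)} = \left(\left(- \frac{1}{7}\right) \left(-1\right) - \frac{i}{7}\right)^{2} = \left(\frac{1}{7} - \frac{i}{7}\right)^{2}$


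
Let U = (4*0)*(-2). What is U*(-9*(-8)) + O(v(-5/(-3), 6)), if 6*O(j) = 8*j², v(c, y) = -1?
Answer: 4/3 ≈ 1.3333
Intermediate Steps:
O(j) = 4*j²/3 (O(j) = (8*j²)/6 = 4*j²/3)
U = 0 (U = 0*(-2) = 0)
U*(-9*(-8)) + O(v(-5/(-3), 6)) = 0*(-9*(-8)) + (4/3)*(-1)² = 0*72 + (4/3)*1 = 0 + 4/3 = 4/3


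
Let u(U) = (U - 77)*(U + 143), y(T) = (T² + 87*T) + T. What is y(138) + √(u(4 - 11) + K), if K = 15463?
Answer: 31188 + √4039 ≈ 31252.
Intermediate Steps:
y(T) = T² + 88*T
u(U) = (-77 + U)*(143 + U)
y(138) + √(u(4 - 11) + K) = 138*(88 + 138) + √((-11011 + (4 - 11)² + 66*(4 - 11)) + 15463) = 138*226 + √((-11011 + (-7)² + 66*(-7)) + 15463) = 31188 + √((-11011 + 49 - 462) + 15463) = 31188 + √(-11424 + 15463) = 31188 + √4039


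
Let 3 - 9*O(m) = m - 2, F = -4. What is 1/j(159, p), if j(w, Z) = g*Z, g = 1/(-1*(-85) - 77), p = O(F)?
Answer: 8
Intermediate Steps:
O(m) = 5/9 - m/9 (O(m) = 1/3 - (m - 2)/9 = 1/3 - (-2 + m)/9 = 1/3 + (2/9 - m/9) = 5/9 - m/9)
p = 1 (p = 5/9 - 1/9*(-4) = 5/9 + 4/9 = 1)
g = 1/8 (g = 1/(85 - 77) = 1/8 ≈ 0.12500)
j(w, Z) = Z/8
1/j(159, p) = 1/((1/8)*1) = 1/(1/8) = 8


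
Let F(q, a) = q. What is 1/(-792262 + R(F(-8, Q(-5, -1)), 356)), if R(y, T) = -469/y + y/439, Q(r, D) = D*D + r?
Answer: -3512/2782218317 ≈ -1.2623e-6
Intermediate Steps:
Q(r, D) = r + D² (Q(r, D) = D² + r = r + D²)
R(y, T) = -469/y + y/439 (R(y, T) = -469/y + y*(1/439) = -469/y + y/439)
1/(-792262 + R(F(-8, Q(-5, -1)), 356)) = 1/(-792262 + (-469/(-8) + (1/439)*(-8))) = 1/(-792262 + (-469*(-⅛) - 8/439)) = 1/(-792262 + (469/8 - 8/439)) = 1/(-792262 + 205827/3512) = 1/(-2782218317/3512) = -3512/2782218317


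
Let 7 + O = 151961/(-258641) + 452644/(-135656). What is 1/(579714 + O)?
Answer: 8771550874/5084895020834363 ≈ 1.7250e-6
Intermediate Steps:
O = -95822535673/8771550874 (O = -7 + (151961/(-258641) + 452644/(-135656)) = -7 + (151961*(-1/258641) + 452644*(-1/135656)) = -7 + (-151961/258641 - 113161/33914) = -7 - 34421679555/8771550874 = -95822535673/8771550874 ≈ -10.924)
1/(579714 + O) = 1/(579714 - 95822535673/8771550874) = 1/(5084895020834363/8771550874) = 8771550874/5084895020834363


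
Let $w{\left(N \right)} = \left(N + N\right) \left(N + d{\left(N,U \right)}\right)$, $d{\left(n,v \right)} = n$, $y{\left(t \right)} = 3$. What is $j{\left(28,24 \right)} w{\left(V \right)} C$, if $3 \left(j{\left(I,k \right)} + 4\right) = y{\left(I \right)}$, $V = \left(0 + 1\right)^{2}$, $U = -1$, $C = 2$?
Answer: $-24$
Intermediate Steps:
$V = 1$ ($V = 1^{2} = 1$)
$w{\left(N \right)} = 4 N^{2}$ ($w{\left(N \right)} = \left(N + N\right) \left(N + N\right) = 2 N 2 N = 4 N^{2}$)
$j{\left(I,k \right)} = -3$ ($j{\left(I,k \right)} = -4 + \frac{1}{3} \cdot 3 = -4 + 1 = -3$)
$j{\left(28,24 \right)} w{\left(V \right)} C = - 3 \cdot 4 \cdot 1^{2} \cdot 2 = - 3 \cdot 4 \cdot 1 \cdot 2 = - 3 \cdot 4 \cdot 2 = \left(-3\right) 8 = -24$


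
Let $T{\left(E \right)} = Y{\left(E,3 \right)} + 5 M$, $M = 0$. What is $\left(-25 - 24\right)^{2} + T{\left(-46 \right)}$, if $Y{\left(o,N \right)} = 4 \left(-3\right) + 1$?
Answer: $2390$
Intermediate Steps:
$Y{\left(o,N \right)} = -11$ ($Y{\left(o,N \right)} = -12 + 1 = -11$)
$T{\left(E \right)} = -11$ ($T{\left(E \right)} = -11 + 5 \cdot 0 = -11 + 0 = -11$)
$\left(-25 - 24\right)^{2} + T{\left(-46 \right)} = \left(-25 - 24\right)^{2} - 11 = \left(-49\right)^{2} - 11 = 2401 - 11 = 2390$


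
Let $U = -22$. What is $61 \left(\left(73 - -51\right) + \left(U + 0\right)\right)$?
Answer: $6222$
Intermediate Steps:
$61 \left(\left(73 - -51\right) + \left(U + 0\right)\right) = 61 \left(\left(73 - -51\right) + \left(-22 + 0\right)\right) = 61 \left(\left(73 + 51\right) - 22\right) = 61 \left(124 - 22\right) = 61 \cdot 102 = 6222$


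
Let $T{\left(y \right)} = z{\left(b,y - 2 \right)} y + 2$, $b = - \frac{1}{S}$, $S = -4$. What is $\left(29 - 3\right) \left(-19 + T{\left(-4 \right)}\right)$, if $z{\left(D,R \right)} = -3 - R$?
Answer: $-754$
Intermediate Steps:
$b = \frac{1}{4}$ ($b = - \frac{1}{-4} = \left(-1\right) \left(- \frac{1}{4}\right) = \frac{1}{4} \approx 0.25$)
$T{\left(y \right)} = 2 + y \left(-1 - y\right)$ ($T{\left(y \right)} = \left(-3 - \left(y - 2\right)\right) y + 2 = \left(-3 - \left(-2 + y\right)\right) y + 2 = \left(-1 - y\right) y + 2 = y \left(-1 - y\right) + 2 = 2 + y \left(-1 - y\right)$)
$\left(29 - 3\right) \left(-19 + T{\left(-4 \right)}\right) = \left(29 - 3\right) \left(-19 + \left(2 - - 4 \left(1 - 4\right)\right)\right) = 26 \left(-19 + \left(2 - \left(-4\right) \left(-3\right)\right)\right) = 26 \left(-19 + \left(2 - 12\right)\right) = 26 \left(-19 - 10\right) = 26 \left(-29\right) = -754$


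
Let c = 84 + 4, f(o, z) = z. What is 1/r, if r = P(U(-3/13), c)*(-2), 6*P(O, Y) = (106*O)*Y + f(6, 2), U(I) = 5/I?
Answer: 9/606314 ≈ 1.4844e-5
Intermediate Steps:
c = 88
P(O, Y) = ⅓ + 53*O*Y/3 (P(O, Y) = ((106*O)*Y + 2)/6 = (106*O*Y + 2)/6 = (2 + 106*O*Y)/6 = ⅓ + 53*O*Y/3)
r = 606314/9 (r = (⅓ + (53/3)*(5/((-3/13)))*88)*(-2) = (⅓ + (53/3)*(5/((-3*1/13)))*88)*(-2) = (⅓ + (53/3)*(5/(-3/13))*88)*(-2) = (⅓ + (53/3)*(5*(-13/3))*88)*(-2) = (⅓ + (53/3)*(-65/3)*88)*(-2) = (⅓ - 303160/9)*(-2) = -303157/9*(-2) = 606314/9 ≈ 67368.)
1/r = 1/(606314/9) = 9/606314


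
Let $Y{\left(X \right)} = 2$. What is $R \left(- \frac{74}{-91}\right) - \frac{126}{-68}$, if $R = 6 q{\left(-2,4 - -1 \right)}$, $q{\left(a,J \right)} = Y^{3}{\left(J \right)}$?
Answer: $\frac{126501}{3094} \approx 40.886$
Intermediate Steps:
$q{\left(a,J \right)} = 8$ ($q{\left(a,J \right)} = 2^{3} = 8$)
$R = 48$ ($R = 6 \cdot 8 = 48$)
$R \left(- \frac{74}{-91}\right) - \frac{126}{-68} = 48 \left(- \frac{74}{-91}\right) - \frac{126}{-68} = 48 \left(\left(-74\right) \left(- \frac{1}{91}\right)\right) - - \frac{63}{34} = 48 \cdot \frac{74}{91} + \frac{63}{34} = \frac{3552}{91} + \frac{63}{34} = \frac{126501}{3094}$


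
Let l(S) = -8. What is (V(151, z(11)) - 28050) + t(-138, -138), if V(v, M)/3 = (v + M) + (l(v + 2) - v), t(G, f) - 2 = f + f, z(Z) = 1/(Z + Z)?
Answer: -623653/22 ≈ -28348.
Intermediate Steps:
z(Z) = 1/(2*Z)
t(G, f) = 2 + 2*f (t(G, f) = 2 + (f + f) = 2 + 2*f)
V(v, M) = -24 + 3*M (V(v, M) = 3*((v + M) + (-8 - v)) = 3*((M + v) + (-8 - v)) = 3*(-8 + M) = -24 + 3*M)
(V(151, z(11)) - 28050) + t(-138, -138) = ((-24 + 3*((½)/11)) - 28050) + (2 + 2*(-138)) = ((-24 + 3*((½)*(1/11))) - 28050) + (2 - 276) = ((-24 + 3*(1/22)) - 28050) - 274 = ((-24 + 3/22) - 28050) - 274 = (-525/22 - 28050) - 274 = -617625/22 - 274 = -623653/22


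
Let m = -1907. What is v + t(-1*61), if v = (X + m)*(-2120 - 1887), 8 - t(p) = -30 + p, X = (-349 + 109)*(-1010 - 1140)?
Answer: -2059970552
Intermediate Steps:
X = 516000 (X = -240*(-2150) = 516000)
t(p) = 38 - p (t(p) = 8 - (-30 + p) = 8 + (30 - p) = 38 - p)
v = -2059970651 (v = (516000 - 1907)*(-2120 - 1887) = 514093*(-4007) = -2059970651)
v + t(-1*61) = -2059970651 + (38 - (-1)*61) = -2059970651 + (38 - 1*(-61)) = -2059970651 + (38 + 61) = -2059970651 + 99 = -2059970552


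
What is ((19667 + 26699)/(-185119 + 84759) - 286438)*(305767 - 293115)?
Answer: -45463323638749/12545 ≈ -3.6240e+9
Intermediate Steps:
((19667 + 26699)/(-185119 + 84759) - 286438)*(305767 - 293115) = (46366/(-100360) - 286438)*12652 = (46366*(-1/100360) - 286438)*12652 = (-23183/50180 - 286438)*12652 = -14373482023/50180*12652 = -45463323638749/12545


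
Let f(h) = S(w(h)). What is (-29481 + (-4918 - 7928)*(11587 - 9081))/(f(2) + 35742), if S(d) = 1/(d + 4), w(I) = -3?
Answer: -32221557/35743 ≈ -901.48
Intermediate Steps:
S(d) = 1/(4 + d)
f(h) = 1 (f(h) = 1/(4 - 3) = 1/1 = 1)
(-29481 + (-4918 - 7928)*(11587 - 9081))/(f(2) + 35742) = (-29481 + (-4918 - 7928)*(11587 - 9081))/(1 + 35742) = (-29481 - 12846*2506)/35743 = (-29481 - 32192076)*(1/35743) = -32221557*1/35743 = -32221557/35743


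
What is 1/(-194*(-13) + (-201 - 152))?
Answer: 1/2169 ≈ 0.00046104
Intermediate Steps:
1/(-194*(-13) + (-201 - 152)) = 1/(2522 - 353) = 1/2169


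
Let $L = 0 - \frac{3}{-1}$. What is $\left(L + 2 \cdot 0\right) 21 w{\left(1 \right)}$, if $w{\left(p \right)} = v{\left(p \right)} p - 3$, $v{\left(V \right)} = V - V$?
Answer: $-189$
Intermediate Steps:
$L = 3$ ($L = 0 - 3 \left(-1\right) = 0 - -3 = 0 + 3 = 3$)
$v{\left(V \right)} = 0$
$w{\left(p \right)} = -3$ ($w{\left(p \right)} = 0 p - 3 = 0 - 3 = -3$)
$\left(L + 2 \cdot 0\right) 21 w{\left(1 \right)} = \left(3 + 2 \cdot 0\right) 21 \left(-3\right) = \left(3 + 0\right) 21 \left(-3\right) = 3 \cdot 21 \left(-3\right) = 63 \left(-3\right) = -189$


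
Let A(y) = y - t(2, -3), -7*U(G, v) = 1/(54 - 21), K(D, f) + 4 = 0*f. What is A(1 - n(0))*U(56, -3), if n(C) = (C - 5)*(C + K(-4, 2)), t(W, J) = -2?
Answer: 17/231 ≈ 0.073593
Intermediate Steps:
K(D, f) = -4 (K(D, f) = -4 + 0*f = -4 + 0 = -4)
n(C) = (-5 + C)*(-4 + C) (n(C) = (C - 5)*(C - 4) = (-5 + C)*(-4 + C))
U(G, v) = -1/231 (U(G, v) = -1/(7*(54 - 21)) = -1/7/33 = -1/7*1/33 = -1/231)
A(y) = 2 + y (A(y) = y - 1*(-2) = y + 2 = 2 + y)
A(1 - n(0))*U(56, -3) = (2 + (1 - (20 + 0**2 - 9*0)))*(-1/231) = (2 + (1 - (20 + 0 + 0)))*(-1/231) = (2 + (1 - 1*20))*(-1/231) = (2 + (1 - 20))*(-1/231) = (2 - 19)*(-1/231) = -17*(-1/231) = 17/231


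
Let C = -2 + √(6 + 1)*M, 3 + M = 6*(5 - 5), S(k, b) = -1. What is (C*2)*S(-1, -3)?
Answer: 4 + 6*√7 ≈ 19.875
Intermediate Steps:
M = -3 (M = -3 + 6*(5 - 5) = -3 + 6*0 = -3 + 0 = -3)
C = -2 - 3*√7 (C = -2 + √(6 + 1)*(-3) = -2 + √7*(-3) = -2 - 3*√7 ≈ -9.9373)
(C*2)*S(-1, -3) = ((-2 - 3*√7)*2)*(-1) = (-4 - 6*√7)*(-1) = 4 + 6*√7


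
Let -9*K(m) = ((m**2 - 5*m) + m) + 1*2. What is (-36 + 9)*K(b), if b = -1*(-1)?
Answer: -3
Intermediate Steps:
b = 1
K(m) = -2/9 - m**2/9 + 4*m/9 (K(m) = -(((m**2 - 5*m) + m) + 1*2)/9 = -((m**2 - 4*m) + 2)/9 = -(2 + m**2 - 4*m)/9 = -2/9 - m**2/9 + 4*m/9)
(-36 + 9)*K(b) = (-36 + 9)*(-2/9 - 1/9*1**2 + (4/9)*1) = -27*(-2/9 - 1/9*1 + 4/9) = -27*(-2/9 - 1/9 + 4/9) = -27*1/9 = -3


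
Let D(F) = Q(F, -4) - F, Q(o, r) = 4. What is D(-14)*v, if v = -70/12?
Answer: -105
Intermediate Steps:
v = -35/6 (v = -70*1/12 = -35/6 ≈ -5.8333)
D(F) = 4 - F
D(-14)*v = (4 - 1*(-14))*(-35/6) = (4 + 14)*(-35/6) = 18*(-35/6) = -105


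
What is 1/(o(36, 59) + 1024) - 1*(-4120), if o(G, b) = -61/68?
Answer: 286632588/69571 ≈ 4120.0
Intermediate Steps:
o(G, b) = -61/68 (o(G, b) = -61*1/68 = -61/68)
1/(o(36, 59) + 1024) - 1*(-4120) = 1/(-61/68 + 1024) - 1*(-4120) = 1/(69571/68) + 4120 = 68/69571 + 4120 = 286632588/69571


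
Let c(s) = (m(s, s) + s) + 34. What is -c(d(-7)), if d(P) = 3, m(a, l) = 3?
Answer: -40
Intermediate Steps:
c(s) = 37 + s (c(s) = (3 + s) + 34 = 37 + s)
-c(d(-7)) = -(37 + 3) = -1*40 = -40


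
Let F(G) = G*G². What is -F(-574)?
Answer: 189119224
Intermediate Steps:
F(G) = G³
-F(-574) = -1*(-574)³ = -1*(-189119224) = 189119224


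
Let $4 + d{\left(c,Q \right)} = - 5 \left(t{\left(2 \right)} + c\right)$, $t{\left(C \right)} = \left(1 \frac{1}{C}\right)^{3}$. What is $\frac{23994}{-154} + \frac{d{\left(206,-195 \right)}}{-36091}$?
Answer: $- \frac{314839317}{2021096} \approx -155.78$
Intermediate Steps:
$t{\left(C \right)} = \frac{1}{C^{3}}$ ($t{\left(C \right)} = \left(\frac{1}{C}\right)^{3} = \frac{1}{C^{3}}$)
$d{\left(c,Q \right)} = - \frac{37}{8} - 5 c$ ($d{\left(c,Q \right)} = -4 - 5 \left(\frac{1}{8} + c\right) = -4 - \left(\frac{5}{8} + 5 c\right) = - \frac{37}{8} - 5 c$)
$\frac{23994}{-154} + \frac{d{\left(206,-195 \right)}}{-36091} = \frac{23994}{-154} + \frac{- \frac{37}{8} - 1030}{-36091} = 23994 \left(- \frac{1}{154}\right) + \left(- \frac{37}{8} - 1030\right) \left(- \frac{1}{36091}\right) = - \frac{11997}{77} - - \frac{8277}{288728} = - \frac{11997}{77} + \frac{8277}{288728} = - \frac{314839317}{2021096}$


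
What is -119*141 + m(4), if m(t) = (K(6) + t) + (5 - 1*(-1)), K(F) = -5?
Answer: -16774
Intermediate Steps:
m(t) = 1 + t (m(t) = (-5 + t) + (5 - 1*(-1)) = (-5 + t) + (5 + 1) = (-5 + t) + 6 = 1 + t)
-119*141 + m(4) = -119*141 + (1 + 4) = -16779 + 5 = -16774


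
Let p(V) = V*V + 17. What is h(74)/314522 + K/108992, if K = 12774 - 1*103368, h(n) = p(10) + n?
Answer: -547557473/659238112 ≈ -0.83059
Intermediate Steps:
p(V) = 17 + V² (p(V) = V² + 17 = 17 + V²)
h(n) = 117 + n (h(n) = (17 + 10²) + n = (17 + 100) + n = 117 + n)
K = -90594 (K = 12774 - 103368 = -90594)
h(74)/314522 + K/108992 = (117 + 74)/314522 - 90594/108992 = 191*(1/314522) - 90594*1/108992 = 191/314522 - 45297/54496 = -547557473/659238112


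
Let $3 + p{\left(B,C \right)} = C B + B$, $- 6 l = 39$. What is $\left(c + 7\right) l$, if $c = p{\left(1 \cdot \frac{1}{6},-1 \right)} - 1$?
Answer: $- \frac{39}{2} \approx -19.5$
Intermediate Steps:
$l = - \frac{13}{2}$ ($l = \left(- \frac{1}{6}\right) 39 = - \frac{13}{2} \approx -6.5$)
$p{\left(B,C \right)} = -3 + B + B C$ ($p{\left(B,C \right)} = -3 + \left(C B + B\right) = -3 + \left(B C + B\right) = -3 + \left(B + B C\right) = -3 + B + B C$)
$c = -4$ ($c = \left(-3 + 1 \cdot \frac{1}{6} + 1 \cdot \frac{1}{6} \left(-1\right)\right) - 1 = \left(-3 + \frac{1}{6} + \frac{1}{6} \left(-1\right)\right) - 1 = \left(-3 + \frac{1}{6} - \frac{1}{6}\right) - 1 = -3 - 1 = -4$)
$\left(c + 7\right) l = \left(-4 + 7\right) \left(- \frac{13}{2}\right) = 3 \left(- \frac{13}{2}\right) = - \frac{39}{2}$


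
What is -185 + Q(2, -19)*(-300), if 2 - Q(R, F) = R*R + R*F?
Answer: -10985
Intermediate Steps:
Q(R, F) = 2 - R**2 - F*R (Q(R, F) = 2 - (R*R + R*F) = 2 - (R**2 + F*R) = 2 + (-R**2 - F*R) = 2 - R**2 - F*R)
-185 + Q(2, -19)*(-300) = -185 + (2 - 1*2**2 - 1*(-19)*2)*(-300) = -185 + (2 - 1*4 + 38)*(-300) = -185 + (2 - 4 + 38)*(-300) = -185 + 36*(-300) = -185 - 10800 = -10985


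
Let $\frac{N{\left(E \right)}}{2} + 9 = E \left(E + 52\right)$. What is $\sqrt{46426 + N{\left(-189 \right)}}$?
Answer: $\sqrt{98194} \approx 313.36$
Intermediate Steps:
$N{\left(E \right)} = -18 + 2 E \left(52 + E\right)$ ($N{\left(E \right)} = -18 + 2 E \left(E + 52\right) = -18 + 2 E \left(52 + E\right)$)
$\sqrt{46426 + N{\left(-189 \right)}} = \sqrt{46426 + \left(-18 + 2 \left(-189\right)^{2} + 104 \left(-189\right)\right)} = \sqrt{46426 - -51768} = \sqrt{46426 + 51768} = \sqrt{98194}$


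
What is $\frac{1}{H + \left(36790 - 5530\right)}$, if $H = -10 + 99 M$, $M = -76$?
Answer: $\frac{1}{23726} \approx 4.2148 \cdot 10^{-5}$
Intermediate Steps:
$H = -7534$ ($H = -10 + 99 \left(-76\right) = -10 - 7524 = -7534$)
$\frac{1}{H + \left(36790 - 5530\right)} = \frac{1}{-7534 + \left(36790 - 5530\right)} = \frac{1}{-7534 + 31260} = \frac{1}{23726}$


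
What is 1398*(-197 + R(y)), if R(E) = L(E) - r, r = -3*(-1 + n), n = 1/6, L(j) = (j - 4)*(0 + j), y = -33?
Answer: 1428057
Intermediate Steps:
L(j) = j*(-4 + j) (L(j) = (-4 + j)*j = j*(-4 + j))
n = ⅙ ≈ 0.16667
r = 5/2 (r = -3*(-1 + ⅙) = -3*(-⅚) = 5/2 ≈ 2.5000)
R(E) = -5/2 + E*(-4 + E) (R(E) = E*(-4 + E) - 1*5/2 = E*(-4 + E) - 5/2 = -5/2 + E*(-4 + E))
1398*(-197 + R(y)) = 1398*(-197 + (-5/2 - 33*(-4 - 33))) = 1398*(-197 + (-5/2 - 33*(-37))) = 1398*(-197 + (-5/2 + 1221)) = 1398*(-197 + 2437/2) = 1398*(2043/2) = 1428057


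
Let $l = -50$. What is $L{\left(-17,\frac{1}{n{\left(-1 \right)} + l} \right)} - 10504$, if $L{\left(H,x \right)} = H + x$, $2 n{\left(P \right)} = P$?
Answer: $- \frac{1062623}{101} \approx -10521.0$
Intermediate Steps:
$n{\left(P \right)} = \frac{P}{2}$
$L{\left(-17,\frac{1}{n{\left(-1 \right)} + l} \right)} - 10504 = \left(-17 + \frac{1}{\frac{1}{2} \left(-1\right) - 50}\right) - 10504 = \left(-17 + \frac{1}{- \frac{1}{2} - 50}\right) - 10504 = \left(-17 + \frac{1}{- \frac{101}{2}}\right) - 10504 = \left(-17 - \frac{2}{101}\right) - 10504 = - \frac{1719}{101} - 10504 = - \frac{1062623}{101}$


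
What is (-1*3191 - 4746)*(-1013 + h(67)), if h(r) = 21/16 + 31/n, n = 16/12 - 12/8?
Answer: 152096731/16 ≈ 9.5060e+6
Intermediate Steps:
n = -⅙ (n = 16*(1/12) - 12*⅛ = 4/3 - 3/2 = -⅙ ≈ -0.16667)
h(r) = -2955/16 (h(r) = 21/16 + 31/(-⅙) = 21*(1/16) + 31*(-6) = 21/16 - 186 = -2955/16)
(-1*3191 - 4746)*(-1013 + h(67)) = (-1*3191 - 4746)*(-1013 - 2955/16) = (-3191 - 4746)*(-19163/16) = -7937*(-19163/16) = 152096731/16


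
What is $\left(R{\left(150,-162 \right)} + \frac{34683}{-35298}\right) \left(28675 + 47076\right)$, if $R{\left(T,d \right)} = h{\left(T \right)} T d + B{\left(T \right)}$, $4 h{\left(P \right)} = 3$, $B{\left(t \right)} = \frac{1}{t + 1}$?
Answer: $- \frac{2452928869943045}{1776666} \approx -1.3806 \cdot 10^{9}$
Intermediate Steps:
$B{\left(t \right)} = \frac{1}{1 + t}$
$h{\left(P \right)} = \frac{3}{4}$ ($h{\left(P \right)} = \frac{1}{4} \cdot 3 = \frac{3}{4}$)
$R{\left(T,d \right)} = \frac{1}{1 + T} + \frac{3 T d}{4}$ ($R{\left(T,d \right)} = \frac{3 T}{4} d + \frac{1}{1 + T} = \frac{3 T d}{4} + \frac{1}{1 + T} = \frac{1}{1 + T} + \frac{3 T d}{4}$)
$\left(R{\left(150,-162 \right)} + \frac{34683}{-35298}\right) \left(28675 + 47076\right) = \left(\frac{4 + 3 \cdot 150 \left(-162\right) \left(1 + 150\right)}{4 \left(1 + 150\right)} + \frac{34683}{-35298}\right) \left(28675 + 47076\right) = \left(\frac{4 + 3 \cdot 150 \left(-162\right) 151}{4 \cdot 151} + 34683 \left(- \frac{1}{35298}\right)\right) 75751 = \left(\frac{1}{4} \cdot \frac{1}{151} \left(4 - 11007900\right) - \frac{11561}{11766}\right) 75751 = \left(\frac{1}{4} \cdot \frac{1}{151} \left(-11007896\right) - \frac{11561}{11766}\right) 75751 = \left(- \frac{2751974}{151} - \frac{11561}{11766}\right) 75751 = \left(- \frac{32381471795}{1776666}\right) 75751 = - \frac{2452928869943045}{1776666}$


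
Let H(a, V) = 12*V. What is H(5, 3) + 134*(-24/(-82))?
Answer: 3084/41 ≈ 75.219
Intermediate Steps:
H(5, 3) + 134*(-24/(-82)) = 12*3 + 134*(-24/(-82)) = 36 + 134*(-24*(-1/82)) = 36 + 134*(12/41) = 36 + 1608/41 = 3084/41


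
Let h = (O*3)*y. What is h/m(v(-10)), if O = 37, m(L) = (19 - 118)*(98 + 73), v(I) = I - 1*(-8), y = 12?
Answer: -148/1881 ≈ -0.078682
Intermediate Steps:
v(I) = 8 + I (v(I) = I + 8 = 8 + I)
m(L) = -16929 (m(L) = -99*171 = -16929)
h = 1332 (h = (37*3)*12 = 111*12 = 1332)
h/m(v(-10)) = 1332/(-16929) = 1332*(-1/16929) = -148/1881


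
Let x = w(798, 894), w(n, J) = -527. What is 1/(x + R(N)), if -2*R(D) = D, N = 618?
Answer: -1/836 ≈ -0.0011962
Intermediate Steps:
R(D) = -D/2
x = -527
1/(x + R(N)) = 1/(-527 - ½*618) = 1/(-527 - 309) = 1/(-836) = -1/836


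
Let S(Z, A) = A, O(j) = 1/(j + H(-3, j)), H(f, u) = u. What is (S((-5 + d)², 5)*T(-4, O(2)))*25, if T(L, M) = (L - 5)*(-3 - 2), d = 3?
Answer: 5625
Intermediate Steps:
O(j) = 1/(2*j) (O(j) = 1/(j + j) = 1/(2*j))
T(L, M) = 25 - 5*L (T(L, M) = (-5 + L)*(-5) = 25 - 5*L)
(S((-5 + d)², 5)*T(-4, O(2)))*25 = (5*(25 - 5*(-4)))*25 = (5*(25 + 20))*25 = (5*45)*25 = 225*25 = 5625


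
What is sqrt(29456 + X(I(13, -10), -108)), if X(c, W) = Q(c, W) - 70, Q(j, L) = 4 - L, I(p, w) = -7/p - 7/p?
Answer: 7*sqrt(602) ≈ 171.75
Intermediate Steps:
I(p, w) = -14/p
X(c, W) = -66 - W (X(c, W) = (4 - W) - 70 = -66 - W)
sqrt(29456 + X(I(13, -10), -108)) = sqrt(29456 + (-66 - 1*(-108))) = sqrt(29456 + (-66 + 108)) = sqrt(29456 + 42) = sqrt(29498) = 7*sqrt(602)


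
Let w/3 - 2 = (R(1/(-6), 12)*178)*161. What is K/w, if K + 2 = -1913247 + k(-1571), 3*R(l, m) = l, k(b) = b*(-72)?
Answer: 5400411/14311 ≈ 377.36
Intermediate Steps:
k(b) = -72*b
R(l, m) = l/3
w = -14311/3 (w = 6 + 3*((((⅓)/(-6))*178)*161) = 6 + 3*((((⅓)*(-⅙))*178)*161) = 6 + 3*(-1/18*178*161) = 6 + 3*(-89/9*161) = 6 + 3*(-14329/9) = 6 - 14329/3 = -14311/3 ≈ -4770.3)
K = -1800137 (K = -2 + (-1913247 - 72*(-1571)) = -2 + (-1913247 + 113112) = -2 - 1800135 = -1800137)
K/w = -1800137/(-14311/3) = -1800137*(-3/14311) = 5400411/14311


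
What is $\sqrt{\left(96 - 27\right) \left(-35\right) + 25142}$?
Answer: $\sqrt{22727} \approx 150.75$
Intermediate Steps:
$\sqrt{\left(96 - 27\right) \left(-35\right) + 25142} = \sqrt{69 \left(-35\right) + 25142} = \sqrt{-2415 + 25142} = \sqrt{22727}$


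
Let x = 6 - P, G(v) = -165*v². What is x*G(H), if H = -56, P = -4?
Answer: -5174400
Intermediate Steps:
x = 10 (x = 6 - 1*(-4) = 6 + 4 = 10)
x*G(H) = 10*(-165*(-56)²) = 10*(-165*3136) = 10*(-517440) = -5174400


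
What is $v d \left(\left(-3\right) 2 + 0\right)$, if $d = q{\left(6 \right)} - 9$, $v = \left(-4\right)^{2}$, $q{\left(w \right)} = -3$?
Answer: $1152$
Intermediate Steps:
$v = 16$
$d = -12$ ($d = -3 - 9 = -12$)
$v d \left(\left(-3\right) 2 + 0\right) = 16 \left(-12\right) \left(\left(-3\right) 2 + 0\right) = - 192 \left(-6 + 0\right) = \left(-192\right) \left(-6\right) = 1152$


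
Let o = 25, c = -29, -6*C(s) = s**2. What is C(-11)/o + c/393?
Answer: -5767/6550 ≈ -0.88046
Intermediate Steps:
C(s) = -s**2/6
C(-11)/o + c/393 = -1/6*(-11)**2/25 - 29/393 = -1/6*121*(1/25) - 29*1/393 = -121/6*1/25 - 29/393 = -121/150 - 29/393 = -5767/6550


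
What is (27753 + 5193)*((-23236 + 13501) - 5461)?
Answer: -500647416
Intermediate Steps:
(27753 + 5193)*((-23236 + 13501) - 5461) = 32946*(-9735 - 5461) = 32946*(-15196) = -500647416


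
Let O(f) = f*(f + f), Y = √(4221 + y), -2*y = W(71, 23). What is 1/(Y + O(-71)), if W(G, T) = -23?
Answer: 20164/203284983 - √16930/203284983 ≈ 9.8551e-5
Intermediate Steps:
y = 23/2 (y = -½*(-23) = 23/2 ≈ 11.500)
Y = √16930/2 (Y = √(4221 + 23/2) = √(8465/2) = √16930/2 ≈ 65.058)
O(f) = 2*f² (O(f) = f*(2*f) = 2*f²)
1/(Y + O(-71)) = 1/(√16930/2 + 2*(-71)²) = 1/(√16930/2 + 2*5041) = 1/(√16930/2 + 10082) = 1/(10082 + √16930/2)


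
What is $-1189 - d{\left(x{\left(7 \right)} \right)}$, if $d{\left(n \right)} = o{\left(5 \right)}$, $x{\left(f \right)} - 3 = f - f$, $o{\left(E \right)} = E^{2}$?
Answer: $-1214$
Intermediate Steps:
$x{\left(f \right)} = 3$ ($x{\left(f \right)} = 3 + \left(f - f\right) = 3 + 0 = 3$)
$d{\left(n \right)} = 25$ ($d{\left(n \right)} = 5^{2} = 25$)
$-1189 - d{\left(x{\left(7 \right)} \right)} = -1189 - 25 = -1214$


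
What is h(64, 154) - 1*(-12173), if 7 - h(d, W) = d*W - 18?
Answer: 2342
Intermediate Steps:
h(d, W) = 25 - W*d (h(d, W) = 7 - (d*W - 18) = 7 - (W*d - 18) = 7 - (-18 + W*d) = 7 + (18 - W*d) = 25 - W*d)
h(64, 154) - 1*(-12173) = (25 - 1*154*64) - 1*(-12173) = (25 - 9856) + 12173 = -9831 + 12173 = 2342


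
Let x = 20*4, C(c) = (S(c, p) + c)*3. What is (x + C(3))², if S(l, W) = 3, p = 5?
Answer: 9604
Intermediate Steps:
C(c) = 9 + 3*c (C(c) = (3 + c)*3 = 9 + 3*c)
x = 80
(x + C(3))² = (80 + (9 + 3*3))² = (80 + (9 + 9))² = (80 + 18)² = 98² = 9604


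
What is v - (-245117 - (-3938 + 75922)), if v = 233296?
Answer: 550397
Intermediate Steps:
v - (-245117 - (-3938 + 75922)) = 233296 - (-245117 - (-3938 + 75922)) = 233296 - (-245117 - 1*71984) = 233296 - (-245117 - 71984) = 233296 - 1*(-317101) = 233296 + 317101 = 550397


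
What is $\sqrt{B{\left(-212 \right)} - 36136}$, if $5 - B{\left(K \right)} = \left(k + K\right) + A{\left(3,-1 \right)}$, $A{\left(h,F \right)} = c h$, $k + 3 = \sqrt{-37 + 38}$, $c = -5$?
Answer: $i \sqrt{35902} \approx 189.48 i$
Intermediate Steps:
$k = -2$ ($k = -3 + \sqrt{-37 + 38} = -3 + \sqrt{1} = -3 + 1 = -2$)
$A{\left(h,F \right)} = - 5 h$
$B{\left(K \right)} = 22 - K$ ($B{\left(K \right)} = 5 - \left(\left(-2 + K\right) - 15\right) = 5 - \left(-17 + K\right) = 22 - K$)
$\sqrt{B{\left(-212 \right)} - 36136} = \sqrt{\left(22 - -212\right) - 36136} = \sqrt{\left(22 + 212\right) - 36136} = \sqrt{234 - 36136} = \sqrt{-35902} = i \sqrt{35902}$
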